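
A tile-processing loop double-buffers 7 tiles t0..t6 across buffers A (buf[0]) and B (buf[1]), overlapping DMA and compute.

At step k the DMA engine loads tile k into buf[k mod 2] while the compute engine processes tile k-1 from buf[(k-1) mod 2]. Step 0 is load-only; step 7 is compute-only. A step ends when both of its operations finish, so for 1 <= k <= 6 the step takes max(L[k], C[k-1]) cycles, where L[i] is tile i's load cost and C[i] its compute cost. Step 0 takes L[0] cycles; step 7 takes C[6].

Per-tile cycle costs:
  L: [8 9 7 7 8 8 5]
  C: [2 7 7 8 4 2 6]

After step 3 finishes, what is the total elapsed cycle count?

  0. 8=8c; end=8; A:t0 B:-
  1. max(9,2)=9c; end=17; A:t0 B:t1
  2. max(7,7)=7c; end=24; A:t2 B:t1
  3. max(7,7)=7c; end=31; A:t2 B:t3
  4. max(8,8)=8c; end=39; A:t4 B:t3
  5. max(8,4)=8c; end=47; A:t4 B:t5
  6. max(5,2)=5c; end=52; A:t6 B:t5
  7. 6=6c; end=58; A:t6 B:t5

end_cycle[3] = 31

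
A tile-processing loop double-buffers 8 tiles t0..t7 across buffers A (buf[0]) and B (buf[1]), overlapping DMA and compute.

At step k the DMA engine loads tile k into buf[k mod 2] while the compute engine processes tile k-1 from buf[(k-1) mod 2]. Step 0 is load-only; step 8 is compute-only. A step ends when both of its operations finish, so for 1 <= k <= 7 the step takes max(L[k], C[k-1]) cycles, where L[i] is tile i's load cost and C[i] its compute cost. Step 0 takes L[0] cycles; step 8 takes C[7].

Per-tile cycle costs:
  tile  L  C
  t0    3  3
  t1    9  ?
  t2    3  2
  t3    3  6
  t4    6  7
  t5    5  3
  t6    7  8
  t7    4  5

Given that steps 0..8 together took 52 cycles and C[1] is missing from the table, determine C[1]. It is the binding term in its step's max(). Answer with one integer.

step 0 = dur = L[0]=3 = 3
step 1 = dur = max(L[1]=9, C[0]=3) = 9
step 2 = dur = max(L[2]=3, C[1]=?) = C[1]  (unknown; binding)
step 3 = dur = max(L[3]=3, C[2]=2) = 3
step 4 = dur = max(L[4]=6, C[3]=6) = 6
step 5 = dur = max(L[5]=5, C[4]=7) = 7
step 6 = dur = max(L[6]=7, C[5]=3) = 7
step 7 = dur = max(L[7]=4, C[6]=8) = 8
step 8 = dur = C[7]=5 = 5
sum of known step durations = 48
dur[2] = total - known = 52 - 48 = 4
C[1] is the binding max in step 2, so C[1] = dur[2] = 4

C[1] = 4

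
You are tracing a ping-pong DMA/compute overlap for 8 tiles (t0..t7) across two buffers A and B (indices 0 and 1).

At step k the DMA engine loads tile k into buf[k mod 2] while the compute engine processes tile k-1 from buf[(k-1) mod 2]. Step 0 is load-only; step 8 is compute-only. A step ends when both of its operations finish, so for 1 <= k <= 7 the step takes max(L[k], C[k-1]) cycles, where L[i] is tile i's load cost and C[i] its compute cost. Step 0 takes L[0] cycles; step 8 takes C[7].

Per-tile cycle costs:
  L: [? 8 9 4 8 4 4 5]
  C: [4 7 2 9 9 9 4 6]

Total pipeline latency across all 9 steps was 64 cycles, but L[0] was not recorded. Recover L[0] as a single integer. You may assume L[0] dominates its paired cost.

step 0 → dur = L[0]=? = L[0]  (unknown; binding)
step 1 → dur = max(L[1]=8, C[0]=4) = 8
step 2 → dur = max(L[2]=9, C[1]=7) = 9
step 3 → dur = max(L[3]=4, C[2]=2) = 4
step 4 → dur = max(L[4]=8, C[3]=9) = 9
step 5 → dur = max(L[5]=4, C[4]=9) = 9
step 6 → dur = max(L[6]=4, C[5]=9) = 9
step 7 → dur = max(L[7]=5, C[6]=4) = 5
step 8 → dur = C[7]=6 = 6
sum of known step durations = 59
dur[0] = total - known = 64 - 59 = 5
L[0] is the binding max in step 0, so L[0] = dur[0] = 5

L[0] = 5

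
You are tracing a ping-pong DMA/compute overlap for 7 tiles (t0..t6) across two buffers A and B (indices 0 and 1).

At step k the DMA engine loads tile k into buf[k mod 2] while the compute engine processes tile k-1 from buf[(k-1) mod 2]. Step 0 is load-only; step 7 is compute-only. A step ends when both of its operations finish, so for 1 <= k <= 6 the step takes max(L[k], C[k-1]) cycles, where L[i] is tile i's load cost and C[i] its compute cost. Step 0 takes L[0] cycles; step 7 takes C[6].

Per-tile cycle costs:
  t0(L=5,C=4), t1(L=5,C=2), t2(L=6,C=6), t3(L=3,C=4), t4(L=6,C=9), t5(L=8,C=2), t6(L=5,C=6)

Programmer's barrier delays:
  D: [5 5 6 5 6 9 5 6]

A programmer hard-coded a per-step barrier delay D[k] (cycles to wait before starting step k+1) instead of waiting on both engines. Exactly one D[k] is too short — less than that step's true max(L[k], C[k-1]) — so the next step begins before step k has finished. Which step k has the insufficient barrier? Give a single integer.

hazard at step 3

k=0 barrier L[0]=5→5c, D[0]=5 ok
k=1 barrier max(L[1]=5,C[0]=4)→5c, D[1]=5 ok
k=2 barrier max(L[2]=6,C[1]=2)→6c, D[2]=6 ok
k=3 barrier max(L[3]=3,C[2]=6)→6c, D[3]=5 SHORT
k=4 barrier max(L[4]=6,C[3]=4)→6c, D[4]=6 ok
k=5 barrier max(L[5]=8,C[4]=9)→9c, D[5]=9 ok
k=6 barrier max(L[6]=5,C[5]=2)→5c, D[6]=5 ok
k=7 barrier C[6]=6→6c, D[7]=6 ok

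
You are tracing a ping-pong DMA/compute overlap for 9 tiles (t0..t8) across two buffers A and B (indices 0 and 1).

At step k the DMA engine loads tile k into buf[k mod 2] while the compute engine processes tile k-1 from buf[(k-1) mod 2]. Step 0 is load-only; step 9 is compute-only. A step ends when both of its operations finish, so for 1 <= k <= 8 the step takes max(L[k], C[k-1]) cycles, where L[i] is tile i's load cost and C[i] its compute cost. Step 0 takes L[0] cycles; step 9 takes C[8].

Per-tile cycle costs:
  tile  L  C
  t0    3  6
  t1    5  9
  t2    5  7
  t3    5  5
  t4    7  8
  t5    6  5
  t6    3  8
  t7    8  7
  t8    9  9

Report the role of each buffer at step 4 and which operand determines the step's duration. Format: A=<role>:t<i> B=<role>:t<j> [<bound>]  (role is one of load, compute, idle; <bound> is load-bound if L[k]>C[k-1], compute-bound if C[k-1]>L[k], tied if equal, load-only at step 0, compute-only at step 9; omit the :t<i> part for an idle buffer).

[0] DMA t0→A (3c) ∥ CU idle ⇒ 3c, clock 3
[1] DMA t1→B (5c) ∥ CU A:t0 (6c) ⇒ 6c, clock 9
[2] DMA t2→A (5c) ∥ CU B:t1 (9c) ⇒ 9c, clock 18
[3] DMA t3→B (5c) ∥ CU A:t2 (7c) ⇒ 7c, clock 25
[4] DMA t4→A (7c) ∥ CU B:t3 (5c) ⇒ 7c, clock 32
[5] DMA t5→B (6c) ∥ CU A:t4 (8c) ⇒ 8c, clock 40
[6] DMA t6→A (3c) ∥ CU B:t5 (5c) ⇒ 5c, clock 45
[7] DMA t7→B (8c) ∥ CU A:t6 (8c) ⇒ 8c, clock 53
[8] DMA t8→A (9c) ∥ CU B:t7 (7c) ⇒ 9c, clock 62
[9] DMA idle ∥ CU A:t8 (9c) ⇒ 9c, clock 71

step 4: A=load:t4 B=compute:t3 [load-bound]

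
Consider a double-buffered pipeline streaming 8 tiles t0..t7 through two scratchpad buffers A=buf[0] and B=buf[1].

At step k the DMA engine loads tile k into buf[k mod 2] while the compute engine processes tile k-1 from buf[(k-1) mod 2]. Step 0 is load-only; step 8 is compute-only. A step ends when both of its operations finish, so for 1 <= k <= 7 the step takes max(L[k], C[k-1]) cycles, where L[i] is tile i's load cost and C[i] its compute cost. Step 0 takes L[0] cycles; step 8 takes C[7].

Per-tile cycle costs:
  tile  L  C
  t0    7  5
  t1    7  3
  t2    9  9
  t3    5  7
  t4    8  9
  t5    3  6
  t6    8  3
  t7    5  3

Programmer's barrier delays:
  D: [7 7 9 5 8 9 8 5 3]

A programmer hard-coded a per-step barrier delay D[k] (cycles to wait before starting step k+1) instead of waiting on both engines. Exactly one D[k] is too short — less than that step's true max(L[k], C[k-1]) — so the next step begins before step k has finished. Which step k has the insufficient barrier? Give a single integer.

step 0: need L[0]=7 = 7; D[0]=7 ok
step 1: need max(L[1]=7,C[0]=5) = 7; D[1]=7 ok
step 2: need max(L[2]=9,C[1]=3) = 9; D[2]=9 ok
step 3: need max(L[3]=5,C[2]=9) = 9; D[3]=5 SHORT
step 4: need max(L[4]=8,C[3]=7) = 8; D[4]=8 ok
step 5: need max(L[5]=3,C[4]=9) = 9; D[5]=9 ok
step 6: need max(L[6]=8,C[5]=6) = 8; D[6]=8 ok
step 7: need max(L[7]=5,C[6]=3) = 5; D[7]=5 ok
step 8: need C[7]=3 = 3; D[8]=3 ok

hazard at step 3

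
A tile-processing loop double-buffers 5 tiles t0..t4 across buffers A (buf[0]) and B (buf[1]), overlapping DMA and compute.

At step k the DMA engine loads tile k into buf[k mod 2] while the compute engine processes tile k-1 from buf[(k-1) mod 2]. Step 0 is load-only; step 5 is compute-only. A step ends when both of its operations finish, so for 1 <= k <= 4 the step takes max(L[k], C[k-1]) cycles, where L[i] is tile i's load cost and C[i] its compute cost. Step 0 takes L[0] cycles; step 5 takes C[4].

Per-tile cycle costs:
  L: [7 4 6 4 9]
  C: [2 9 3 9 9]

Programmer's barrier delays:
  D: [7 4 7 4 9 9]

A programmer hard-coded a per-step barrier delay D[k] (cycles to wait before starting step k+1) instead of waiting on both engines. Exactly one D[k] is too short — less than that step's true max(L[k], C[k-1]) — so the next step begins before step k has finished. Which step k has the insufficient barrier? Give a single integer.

step 0: need L[0]=7 = 7; D[0]=7 ok
step 1: need max(L[1]=4,C[0]=2) = 4; D[1]=4 ok
step 2: need max(L[2]=6,C[1]=9) = 9; D[2]=7 SHORT
step 3: need max(L[3]=4,C[2]=3) = 4; D[3]=4 ok
step 4: need max(L[4]=9,C[3]=9) = 9; D[4]=9 ok
step 5: need C[4]=9 = 9; D[5]=9 ok

hazard at step 2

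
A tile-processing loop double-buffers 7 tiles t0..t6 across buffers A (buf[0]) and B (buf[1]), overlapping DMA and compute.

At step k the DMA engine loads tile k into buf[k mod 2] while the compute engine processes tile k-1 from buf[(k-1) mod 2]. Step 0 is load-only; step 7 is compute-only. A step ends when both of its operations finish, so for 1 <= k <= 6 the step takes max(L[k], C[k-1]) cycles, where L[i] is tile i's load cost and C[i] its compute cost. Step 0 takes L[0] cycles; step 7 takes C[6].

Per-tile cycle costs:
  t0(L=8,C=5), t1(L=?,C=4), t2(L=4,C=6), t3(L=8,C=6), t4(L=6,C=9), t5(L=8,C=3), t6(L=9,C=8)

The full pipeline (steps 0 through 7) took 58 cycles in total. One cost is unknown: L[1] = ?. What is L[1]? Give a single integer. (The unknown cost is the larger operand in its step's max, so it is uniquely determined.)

L[1] = 6

step 0 = dur = L[0]=8 = 8
step 1 = dur = max(L[1]=?, C[0]=5) = L[1]  (unknown; binding)
step 2 = dur = max(L[2]=4, C[1]=4) = 4
step 3 = dur = max(L[3]=8, C[2]=6) = 8
step 4 = dur = max(L[4]=6, C[3]=6) = 6
step 5 = dur = max(L[5]=8, C[4]=9) = 9
step 6 = dur = max(L[6]=9, C[5]=3) = 9
step 7 = dur = C[6]=8 = 8
sum of known step durations = 52
dur[1] = total - known = 58 - 52 = 6
L[1] is the binding max in step 1, so L[1] = dur[1] = 6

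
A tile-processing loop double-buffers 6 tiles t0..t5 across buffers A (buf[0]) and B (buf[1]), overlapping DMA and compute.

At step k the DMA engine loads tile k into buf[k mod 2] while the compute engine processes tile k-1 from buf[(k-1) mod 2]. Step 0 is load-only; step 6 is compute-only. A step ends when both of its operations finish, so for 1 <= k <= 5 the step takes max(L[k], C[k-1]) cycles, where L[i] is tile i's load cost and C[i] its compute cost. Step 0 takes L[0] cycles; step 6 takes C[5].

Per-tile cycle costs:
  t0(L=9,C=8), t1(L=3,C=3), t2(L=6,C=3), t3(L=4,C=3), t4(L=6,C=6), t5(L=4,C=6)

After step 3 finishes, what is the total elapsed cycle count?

end_cycle[3] = 27

  0. 9=9c; end=9; A:t0 B:-
  1. max(3,8)=8c; end=17; A:t0 B:t1
  2. max(6,3)=6c; end=23; A:t2 B:t1
  3. max(4,3)=4c; end=27; A:t2 B:t3
  4. max(6,3)=6c; end=33; A:t4 B:t3
  5. max(4,6)=6c; end=39; A:t4 B:t5
  6. 6=6c; end=45; A:t4 B:t5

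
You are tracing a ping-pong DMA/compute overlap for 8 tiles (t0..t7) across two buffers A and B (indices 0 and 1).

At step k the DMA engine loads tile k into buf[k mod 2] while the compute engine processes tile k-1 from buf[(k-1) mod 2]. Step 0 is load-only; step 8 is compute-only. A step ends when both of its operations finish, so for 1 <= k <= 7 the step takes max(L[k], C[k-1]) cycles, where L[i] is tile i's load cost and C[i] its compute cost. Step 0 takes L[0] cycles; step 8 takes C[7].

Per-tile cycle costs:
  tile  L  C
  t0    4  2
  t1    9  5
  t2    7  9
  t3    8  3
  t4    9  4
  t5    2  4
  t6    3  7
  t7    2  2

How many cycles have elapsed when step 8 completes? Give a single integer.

step 0: L[0]=4 → dur=4, Σ=4 | A=load:t0 B=idle [load-only]
step 1: L[1]=9 C[0]=2 → dur=9, Σ=13 | A=compute:t0 B=load:t1 [load-bound]
step 2: L[2]=7 C[1]=5 → dur=7, Σ=20 | A=load:t2 B=compute:t1 [load-bound]
step 3: L[3]=8 C[2]=9 → dur=9, Σ=29 | A=compute:t2 B=load:t3 [compute-bound]
step 4: L[4]=9 C[3]=3 → dur=9, Σ=38 | A=load:t4 B=compute:t3 [load-bound]
step 5: L[5]=2 C[4]=4 → dur=4, Σ=42 | A=compute:t4 B=load:t5 [compute-bound]
step 6: L[6]=3 C[5]=4 → dur=4, Σ=46 | A=load:t6 B=compute:t5 [compute-bound]
step 7: L[7]=2 C[6]=7 → dur=7, Σ=53 | A=compute:t6 B=load:t7 [compute-bound]
step 8: C[7]=2 → dur=2, Σ=55 | A=idle B=compute:t7 [compute-only]

end_cycle[8] = 55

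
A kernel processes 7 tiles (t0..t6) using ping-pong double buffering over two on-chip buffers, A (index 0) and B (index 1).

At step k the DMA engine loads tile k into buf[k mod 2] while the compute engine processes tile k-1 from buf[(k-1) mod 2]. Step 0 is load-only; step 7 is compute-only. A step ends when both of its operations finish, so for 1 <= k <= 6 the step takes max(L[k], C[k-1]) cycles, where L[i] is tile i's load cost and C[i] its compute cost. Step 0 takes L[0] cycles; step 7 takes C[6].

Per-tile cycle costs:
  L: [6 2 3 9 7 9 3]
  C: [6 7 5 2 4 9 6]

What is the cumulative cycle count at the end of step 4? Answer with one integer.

end_cycle[4] = 35

step 0: L[0]=6 → dur=6, Σ=6 | A=load:t0 B=idle [load-only]
step 1: L[1]=2 C[0]=6 → dur=6, Σ=12 | A=compute:t0 B=load:t1 [compute-bound]
step 2: L[2]=3 C[1]=7 → dur=7, Σ=19 | A=load:t2 B=compute:t1 [compute-bound]
step 3: L[3]=9 C[2]=5 → dur=9, Σ=28 | A=compute:t2 B=load:t3 [load-bound]
step 4: L[4]=7 C[3]=2 → dur=7, Σ=35 | A=load:t4 B=compute:t3 [load-bound]
step 5: L[5]=9 C[4]=4 → dur=9, Σ=44 | A=compute:t4 B=load:t5 [load-bound]
step 6: L[6]=3 C[5]=9 → dur=9, Σ=53 | A=load:t6 B=compute:t5 [compute-bound]
step 7: C[6]=6 → dur=6, Σ=59 | A=compute:t6 B=idle [compute-only]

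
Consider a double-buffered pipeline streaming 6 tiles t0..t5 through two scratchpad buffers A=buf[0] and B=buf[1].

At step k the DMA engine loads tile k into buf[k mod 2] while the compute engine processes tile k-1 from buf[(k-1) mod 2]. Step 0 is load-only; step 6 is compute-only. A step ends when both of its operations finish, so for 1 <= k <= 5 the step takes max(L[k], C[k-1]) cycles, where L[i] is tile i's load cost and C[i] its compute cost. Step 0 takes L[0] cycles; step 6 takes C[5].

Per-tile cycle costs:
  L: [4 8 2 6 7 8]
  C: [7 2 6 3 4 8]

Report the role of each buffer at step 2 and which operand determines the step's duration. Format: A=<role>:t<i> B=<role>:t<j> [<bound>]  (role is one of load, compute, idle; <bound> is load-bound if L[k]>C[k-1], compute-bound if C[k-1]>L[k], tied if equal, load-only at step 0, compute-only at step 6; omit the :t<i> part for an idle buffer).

k=0 load=t0/4c comp=- wait=4 total=4
k=1 load=t1/8c comp=t0/7c wait=8 total=12
k=2 load=t2/2c comp=t1/2c wait=2 total=14
k=3 load=t3/6c comp=t2/6c wait=6 total=20
k=4 load=t4/7c comp=t3/3c wait=7 total=27
k=5 load=t5/8c comp=t4/4c wait=8 total=35
k=6 load=- comp=t5/8c wait=8 total=43

step 2: A=load:t2 B=compute:t1 [tied]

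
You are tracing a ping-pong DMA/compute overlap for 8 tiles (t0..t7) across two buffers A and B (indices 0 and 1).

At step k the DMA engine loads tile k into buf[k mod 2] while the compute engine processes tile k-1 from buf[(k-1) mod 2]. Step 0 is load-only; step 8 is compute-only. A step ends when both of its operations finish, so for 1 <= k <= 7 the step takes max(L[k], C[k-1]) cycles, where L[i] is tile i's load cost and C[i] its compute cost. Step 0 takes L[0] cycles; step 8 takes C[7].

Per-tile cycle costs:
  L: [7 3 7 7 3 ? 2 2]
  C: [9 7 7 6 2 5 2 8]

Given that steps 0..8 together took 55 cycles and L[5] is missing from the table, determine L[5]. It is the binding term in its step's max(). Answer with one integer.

L[5] = 4

step 0 | dur = L[0]=7 = 7
step 1 | dur = max(L[1]=3, C[0]=9) = 9
step 2 | dur = max(L[2]=7, C[1]=7) = 7
step 3 | dur = max(L[3]=7, C[2]=7) = 7
step 4 | dur = max(L[4]=3, C[3]=6) = 6
step 5 | dur = max(L[5]=?, C[4]=2) = L[5]  (unknown; binding)
step 6 | dur = max(L[6]=2, C[5]=5) = 5
step 7 | dur = max(L[7]=2, C[6]=2) = 2
step 8 | dur = C[7]=8 = 8
sum of known step durations = 51
dur[5] = total - known = 55 - 51 = 4
L[5] is the binding max in step 5, so L[5] = dur[5] = 4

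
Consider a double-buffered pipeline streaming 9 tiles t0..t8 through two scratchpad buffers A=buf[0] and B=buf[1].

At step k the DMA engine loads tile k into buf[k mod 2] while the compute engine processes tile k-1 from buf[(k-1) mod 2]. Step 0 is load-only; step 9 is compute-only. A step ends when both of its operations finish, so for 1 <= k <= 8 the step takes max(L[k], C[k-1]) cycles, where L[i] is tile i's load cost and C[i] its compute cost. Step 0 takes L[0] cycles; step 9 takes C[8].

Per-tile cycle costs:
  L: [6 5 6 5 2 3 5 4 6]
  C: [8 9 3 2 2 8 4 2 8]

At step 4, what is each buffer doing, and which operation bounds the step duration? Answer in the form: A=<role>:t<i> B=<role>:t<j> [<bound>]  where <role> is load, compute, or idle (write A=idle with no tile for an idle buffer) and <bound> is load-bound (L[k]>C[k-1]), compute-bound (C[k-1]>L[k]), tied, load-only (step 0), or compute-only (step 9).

step 4: A=load:t4 B=compute:t3 [tied]

k=0 load=t0/6c comp=- wait=6 total=6
k=1 load=t1/5c comp=t0/8c wait=8 total=14
k=2 load=t2/6c comp=t1/9c wait=9 total=23
k=3 load=t3/5c comp=t2/3c wait=5 total=28
k=4 load=t4/2c comp=t3/2c wait=2 total=30
k=5 load=t5/3c comp=t4/2c wait=3 total=33
k=6 load=t6/5c comp=t5/8c wait=8 total=41
k=7 load=t7/4c comp=t6/4c wait=4 total=45
k=8 load=t8/6c comp=t7/2c wait=6 total=51
k=9 load=- comp=t8/8c wait=8 total=59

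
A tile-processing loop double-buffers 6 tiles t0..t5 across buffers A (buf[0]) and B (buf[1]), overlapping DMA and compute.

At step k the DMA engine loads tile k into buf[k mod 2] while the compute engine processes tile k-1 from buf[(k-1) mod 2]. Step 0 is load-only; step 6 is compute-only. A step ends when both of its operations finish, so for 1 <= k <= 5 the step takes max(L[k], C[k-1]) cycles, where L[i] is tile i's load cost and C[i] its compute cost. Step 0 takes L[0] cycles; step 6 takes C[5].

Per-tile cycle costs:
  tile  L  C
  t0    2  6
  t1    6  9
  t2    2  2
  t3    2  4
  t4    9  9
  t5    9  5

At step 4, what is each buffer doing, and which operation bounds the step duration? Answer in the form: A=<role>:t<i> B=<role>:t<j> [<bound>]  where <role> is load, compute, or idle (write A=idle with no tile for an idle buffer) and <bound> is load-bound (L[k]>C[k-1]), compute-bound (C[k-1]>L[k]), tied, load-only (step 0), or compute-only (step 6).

[0] DMA t0→A (2c) ∥ CU idle ⇒ 2c, clock 2
[1] DMA t1→B (6c) ∥ CU A:t0 (6c) ⇒ 6c, clock 8
[2] DMA t2→A (2c) ∥ CU B:t1 (9c) ⇒ 9c, clock 17
[3] DMA t3→B (2c) ∥ CU A:t2 (2c) ⇒ 2c, clock 19
[4] DMA t4→A (9c) ∥ CU B:t3 (4c) ⇒ 9c, clock 28
[5] DMA t5→B (9c) ∥ CU A:t4 (9c) ⇒ 9c, clock 37
[6] DMA idle ∥ CU B:t5 (5c) ⇒ 5c, clock 42

step 4: A=load:t4 B=compute:t3 [load-bound]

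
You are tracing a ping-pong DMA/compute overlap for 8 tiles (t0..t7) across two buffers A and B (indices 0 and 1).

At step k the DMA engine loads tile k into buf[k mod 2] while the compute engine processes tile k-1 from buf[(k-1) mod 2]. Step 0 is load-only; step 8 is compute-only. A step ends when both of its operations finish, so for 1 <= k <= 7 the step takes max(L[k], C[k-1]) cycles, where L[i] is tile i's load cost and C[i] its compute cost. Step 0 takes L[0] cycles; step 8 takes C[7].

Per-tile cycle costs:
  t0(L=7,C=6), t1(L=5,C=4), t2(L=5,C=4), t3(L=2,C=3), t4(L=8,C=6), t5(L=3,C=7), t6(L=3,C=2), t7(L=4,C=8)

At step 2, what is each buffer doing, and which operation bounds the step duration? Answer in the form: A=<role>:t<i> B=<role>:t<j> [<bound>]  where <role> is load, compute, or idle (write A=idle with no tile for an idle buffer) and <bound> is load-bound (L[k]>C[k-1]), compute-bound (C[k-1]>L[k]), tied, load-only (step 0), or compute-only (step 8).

step 2: A=load:t2 B=compute:t1 [load-bound]

  0. 7=7c; end=7; A:t0 B:-
  1. max(5,6)=6c; end=13; A:t0 B:t1
  2. max(5,4)=5c; end=18; A:t2 B:t1
  3. max(2,4)=4c; end=22; A:t2 B:t3
  4. max(8,3)=8c; end=30; A:t4 B:t3
  5. max(3,6)=6c; end=36; A:t4 B:t5
  6. max(3,7)=7c; end=43; A:t6 B:t5
  7. max(4,2)=4c; end=47; A:t6 B:t7
  8. 8=8c; end=55; A:t6 B:t7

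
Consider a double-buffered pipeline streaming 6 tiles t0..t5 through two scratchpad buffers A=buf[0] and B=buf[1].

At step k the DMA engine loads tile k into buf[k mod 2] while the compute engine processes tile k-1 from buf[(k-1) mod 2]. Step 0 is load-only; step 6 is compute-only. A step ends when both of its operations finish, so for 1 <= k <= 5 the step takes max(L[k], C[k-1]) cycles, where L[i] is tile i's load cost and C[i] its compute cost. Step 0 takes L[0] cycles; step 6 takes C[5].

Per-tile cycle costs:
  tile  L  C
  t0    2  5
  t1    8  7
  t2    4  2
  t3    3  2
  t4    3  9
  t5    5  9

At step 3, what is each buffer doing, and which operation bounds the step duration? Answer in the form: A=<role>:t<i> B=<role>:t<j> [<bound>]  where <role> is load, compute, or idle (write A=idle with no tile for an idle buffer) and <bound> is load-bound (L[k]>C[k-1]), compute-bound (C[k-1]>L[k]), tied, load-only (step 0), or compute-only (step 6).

step 3: A=compute:t2 B=load:t3 [load-bound]

k=0 load=t0/2c comp=- wait=2 total=2
k=1 load=t1/8c comp=t0/5c wait=8 total=10
k=2 load=t2/4c comp=t1/7c wait=7 total=17
k=3 load=t3/3c comp=t2/2c wait=3 total=20
k=4 load=t4/3c comp=t3/2c wait=3 total=23
k=5 load=t5/5c comp=t4/9c wait=9 total=32
k=6 load=- comp=t5/9c wait=9 total=41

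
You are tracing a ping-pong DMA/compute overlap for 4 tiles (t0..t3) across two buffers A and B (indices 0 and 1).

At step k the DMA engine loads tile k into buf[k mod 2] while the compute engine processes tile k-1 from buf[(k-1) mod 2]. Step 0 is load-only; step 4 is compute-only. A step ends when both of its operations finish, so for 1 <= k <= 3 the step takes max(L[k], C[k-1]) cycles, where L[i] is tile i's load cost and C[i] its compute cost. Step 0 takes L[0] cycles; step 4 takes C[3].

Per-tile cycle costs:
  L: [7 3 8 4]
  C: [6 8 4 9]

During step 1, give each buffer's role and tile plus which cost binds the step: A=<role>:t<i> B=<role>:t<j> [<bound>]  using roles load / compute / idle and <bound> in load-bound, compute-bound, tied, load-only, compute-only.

  0. 7=7c; end=7; A:t0 B:-
  1. max(3,6)=6c; end=13; A:t0 B:t1
  2. max(8,8)=8c; end=21; A:t2 B:t1
  3. max(4,4)=4c; end=25; A:t2 B:t3
  4. 9=9c; end=34; A:t2 B:t3

step 1: A=compute:t0 B=load:t1 [compute-bound]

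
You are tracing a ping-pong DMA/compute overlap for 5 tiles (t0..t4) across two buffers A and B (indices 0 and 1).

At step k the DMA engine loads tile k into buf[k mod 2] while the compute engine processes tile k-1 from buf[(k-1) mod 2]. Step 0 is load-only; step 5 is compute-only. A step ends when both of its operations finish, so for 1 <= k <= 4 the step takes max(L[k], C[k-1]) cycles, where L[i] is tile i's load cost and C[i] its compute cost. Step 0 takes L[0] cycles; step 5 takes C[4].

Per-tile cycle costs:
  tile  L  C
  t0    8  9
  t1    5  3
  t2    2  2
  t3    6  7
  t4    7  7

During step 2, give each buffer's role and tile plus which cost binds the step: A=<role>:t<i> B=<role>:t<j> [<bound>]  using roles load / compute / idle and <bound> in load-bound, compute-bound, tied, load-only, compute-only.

step 2: A=load:t2 B=compute:t1 [compute-bound]

step 0: L[0]=8 → dur=8, Σ=8 | A=load:t0 B=idle [load-only]
step 1: L[1]=5 C[0]=9 → dur=9, Σ=17 | A=compute:t0 B=load:t1 [compute-bound]
step 2: L[2]=2 C[1]=3 → dur=3, Σ=20 | A=load:t2 B=compute:t1 [compute-bound]
step 3: L[3]=6 C[2]=2 → dur=6, Σ=26 | A=compute:t2 B=load:t3 [load-bound]
step 4: L[4]=7 C[3]=7 → dur=7, Σ=33 | A=load:t4 B=compute:t3 [tied]
step 5: C[4]=7 → dur=7, Σ=40 | A=compute:t4 B=idle [compute-only]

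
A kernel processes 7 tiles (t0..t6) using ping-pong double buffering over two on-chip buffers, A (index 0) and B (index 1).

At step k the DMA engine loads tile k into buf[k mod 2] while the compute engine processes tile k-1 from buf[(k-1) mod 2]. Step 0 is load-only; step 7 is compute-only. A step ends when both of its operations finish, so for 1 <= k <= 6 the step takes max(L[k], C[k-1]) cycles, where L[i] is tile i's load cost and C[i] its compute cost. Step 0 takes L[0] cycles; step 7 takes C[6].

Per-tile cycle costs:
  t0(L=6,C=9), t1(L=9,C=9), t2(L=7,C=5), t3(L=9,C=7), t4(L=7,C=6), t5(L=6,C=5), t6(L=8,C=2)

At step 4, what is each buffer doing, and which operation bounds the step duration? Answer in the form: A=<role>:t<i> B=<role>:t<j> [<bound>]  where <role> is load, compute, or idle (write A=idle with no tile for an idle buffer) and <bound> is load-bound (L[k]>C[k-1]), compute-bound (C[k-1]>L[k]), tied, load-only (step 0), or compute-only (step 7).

step 4: A=load:t4 B=compute:t3 [tied]

k=0 load=t0/6c comp=- wait=6 total=6
k=1 load=t1/9c comp=t0/9c wait=9 total=15
k=2 load=t2/7c comp=t1/9c wait=9 total=24
k=3 load=t3/9c comp=t2/5c wait=9 total=33
k=4 load=t4/7c comp=t3/7c wait=7 total=40
k=5 load=t5/6c comp=t4/6c wait=6 total=46
k=6 load=t6/8c comp=t5/5c wait=8 total=54
k=7 load=- comp=t6/2c wait=2 total=56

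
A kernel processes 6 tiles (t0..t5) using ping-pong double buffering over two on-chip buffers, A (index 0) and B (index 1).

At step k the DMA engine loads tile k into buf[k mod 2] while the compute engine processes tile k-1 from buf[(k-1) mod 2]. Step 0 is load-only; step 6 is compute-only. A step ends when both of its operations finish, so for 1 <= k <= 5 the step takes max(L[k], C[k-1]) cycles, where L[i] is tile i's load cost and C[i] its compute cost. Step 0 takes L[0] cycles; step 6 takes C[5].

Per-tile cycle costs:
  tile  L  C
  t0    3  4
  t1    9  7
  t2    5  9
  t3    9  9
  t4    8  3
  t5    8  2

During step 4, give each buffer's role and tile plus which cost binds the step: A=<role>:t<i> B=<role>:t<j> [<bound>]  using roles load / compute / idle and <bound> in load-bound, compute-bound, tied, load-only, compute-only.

step 4: A=load:t4 B=compute:t3 [compute-bound]

k=0 load=t0/3c comp=- wait=3 total=3
k=1 load=t1/9c comp=t0/4c wait=9 total=12
k=2 load=t2/5c comp=t1/7c wait=7 total=19
k=3 load=t3/9c comp=t2/9c wait=9 total=28
k=4 load=t4/8c comp=t3/9c wait=9 total=37
k=5 load=t5/8c comp=t4/3c wait=8 total=45
k=6 load=- comp=t5/2c wait=2 total=47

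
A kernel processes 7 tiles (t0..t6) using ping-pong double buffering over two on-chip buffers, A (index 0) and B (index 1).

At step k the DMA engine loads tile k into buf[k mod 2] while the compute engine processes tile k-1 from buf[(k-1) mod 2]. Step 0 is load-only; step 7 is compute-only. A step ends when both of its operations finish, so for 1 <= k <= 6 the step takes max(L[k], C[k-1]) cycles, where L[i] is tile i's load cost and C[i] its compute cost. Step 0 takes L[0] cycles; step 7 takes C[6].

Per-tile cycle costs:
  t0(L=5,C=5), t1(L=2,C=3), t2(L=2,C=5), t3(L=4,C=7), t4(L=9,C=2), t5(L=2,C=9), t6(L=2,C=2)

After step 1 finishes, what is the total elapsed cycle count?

end_cycle[1] = 10

step 0: L[0]=5 → dur=5, Σ=5 | A=load:t0 B=idle [load-only]
step 1: L[1]=2 C[0]=5 → dur=5, Σ=10 | A=compute:t0 B=load:t1 [compute-bound]
step 2: L[2]=2 C[1]=3 → dur=3, Σ=13 | A=load:t2 B=compute:t1 [compute-bound]
step 3: L[3]=4 C[2]=5 → dur=5, Σ=18 | A=compute:t2 B=load:t3 [compute-bound]
step 4: L[4]=9 C[3]=7 → dur=9, Σ=27 | A=load:t4 B=compute:t3 [load-bound]
step 5: L[5]=2 C[4]=2 → dur=2, Σ=29 | A=compute:t4 B=load:t5 [tied]
step 6: L[6]=2 C[5]=9 → dur=9, Σ=38 | A=load:t6 B=compute:t5 [compute-bound]
step 7: C[6]=2 → dur=2, Σ=40 | A=compute:t6 B=idle [compute-only]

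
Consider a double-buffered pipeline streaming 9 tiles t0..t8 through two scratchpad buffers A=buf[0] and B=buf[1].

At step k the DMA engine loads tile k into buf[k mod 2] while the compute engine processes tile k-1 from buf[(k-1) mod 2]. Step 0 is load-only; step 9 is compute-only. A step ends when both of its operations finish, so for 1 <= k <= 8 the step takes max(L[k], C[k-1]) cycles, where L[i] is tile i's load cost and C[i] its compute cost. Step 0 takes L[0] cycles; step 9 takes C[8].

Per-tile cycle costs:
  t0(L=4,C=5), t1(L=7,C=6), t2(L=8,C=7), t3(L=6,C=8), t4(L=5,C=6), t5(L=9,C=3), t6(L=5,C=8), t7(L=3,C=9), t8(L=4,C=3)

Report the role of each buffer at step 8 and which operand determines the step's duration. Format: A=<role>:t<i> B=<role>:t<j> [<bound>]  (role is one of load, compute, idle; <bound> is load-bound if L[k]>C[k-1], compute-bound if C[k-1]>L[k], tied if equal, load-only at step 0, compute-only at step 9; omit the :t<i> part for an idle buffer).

[0] DMA t0→A (4c) ∥ CU idle ⇒ 4c, clock 4
[1] DMA t1→B (7c) ∥ CU A:t0 (5c) ⇒ 7c, clock 11
[2] DMA t2→A (8c) ∥ CU B:t1 (6c) ⇒ 8c, clock 19
[3] DMA t3→B (6c) ∥ CU A:t2 (7c) ⇒ 7c, clock 26
[4] DMA t4→A (5c) ∥ CU B:t3 (8c) ⇒ 8c, clock 34
[5] DMA t5→B (9c) ∥ CU A:t4 (6c) ⇒ 9c, clock 43
[6] DMA t6→A (5c) ∥ CU B:t5 (3c) ⇒ 5c, clock 48
[7] DMA t7→B (3c) ∥ CU A:t6 (8c) ⇒ 8c, clock 56
[8] DMA t8→A (4c) ∥ CU B:t7 (9c) ⇒ 9c, clock 65
[9] DMA idle ∥ CU A:t8 (3c) ⇒ 3c, clock 68

step 8: A=load:t8 B=compute:t7 [compute-bound]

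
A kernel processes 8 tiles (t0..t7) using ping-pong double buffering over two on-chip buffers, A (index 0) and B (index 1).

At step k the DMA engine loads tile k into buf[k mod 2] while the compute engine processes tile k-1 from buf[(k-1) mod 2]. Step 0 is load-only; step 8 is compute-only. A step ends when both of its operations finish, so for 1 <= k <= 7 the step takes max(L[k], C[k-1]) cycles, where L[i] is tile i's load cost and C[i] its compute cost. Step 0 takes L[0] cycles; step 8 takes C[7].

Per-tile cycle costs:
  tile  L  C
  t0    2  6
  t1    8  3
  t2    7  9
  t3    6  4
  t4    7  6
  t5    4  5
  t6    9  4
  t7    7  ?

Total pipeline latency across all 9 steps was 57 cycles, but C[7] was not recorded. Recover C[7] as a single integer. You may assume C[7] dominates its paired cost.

step 0 → dur = L[0]=2 = 2
step 1 → dur = max(L[1]=8, C[0]=6) = 8
step 2 → dur = max(L[2]=7, C[1]=3) = 7
step 3 → dur = max(L[3]=6, C[2]=9) = 9
step 4 → dur = max(L[4]=7, C[3]=4) = 7
step 5 → dur = max(L[5]=4, C[4]=6) = 6
step 6 → dur = max(L[6]=9, C[5]=5) = 9
step 7 → dur = max(L[7]=7, C[6]=4) = 7
step 8 → dur = C[7]=? = C[7]  (unknown; binding)
sum of known step durations = 55
dur[8] = total - known = 57 - 55 = 2
C[7] is the binding max in step 8, so C[7] = dur[8] = 2

C[7] = 2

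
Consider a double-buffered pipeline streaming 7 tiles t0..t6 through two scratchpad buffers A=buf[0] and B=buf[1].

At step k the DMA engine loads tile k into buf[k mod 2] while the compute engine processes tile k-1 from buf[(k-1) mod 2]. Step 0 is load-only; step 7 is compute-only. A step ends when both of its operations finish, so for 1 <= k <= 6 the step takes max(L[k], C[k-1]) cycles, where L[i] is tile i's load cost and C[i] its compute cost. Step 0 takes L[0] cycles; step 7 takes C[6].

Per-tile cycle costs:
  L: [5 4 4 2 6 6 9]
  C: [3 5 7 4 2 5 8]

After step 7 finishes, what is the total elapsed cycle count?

end_cycle[7] = 50

  0. 5=5c; end=5; A:t0 B:-
  1. max(4,3)=4c; end=9; A:t0 B:t1
  2. max(4,5)=5c; end=14; A:t2 B:t1
  3. max(2,7)=7c; end=21; A:t2 B:t3
  4. max(6,4)=6c; end=27; A:t4 B:t3
  5. max(6,2)=6c; end=33; A:t4 B:t5
  6. max(9,5)=9c; end=42; A:t6 B:t5
  7. 8=8c; end=50; A:t6 B:t5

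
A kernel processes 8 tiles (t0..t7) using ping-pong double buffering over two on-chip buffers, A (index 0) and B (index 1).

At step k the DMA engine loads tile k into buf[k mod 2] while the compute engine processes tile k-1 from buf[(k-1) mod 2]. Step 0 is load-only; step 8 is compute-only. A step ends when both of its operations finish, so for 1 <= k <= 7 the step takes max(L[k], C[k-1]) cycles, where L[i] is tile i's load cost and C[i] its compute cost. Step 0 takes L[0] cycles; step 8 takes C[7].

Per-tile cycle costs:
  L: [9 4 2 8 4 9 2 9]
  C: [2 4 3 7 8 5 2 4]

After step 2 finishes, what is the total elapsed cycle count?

k=0 load=t0/9c comp=- wait=9 total=9
k=1 load=t1/4c comp=t0/2c wait=4 total=13
k=2 load=t2/2c comp=t1/4c wait=4 total=17
k=3 load=t3/8c comp=t2/3c wait=8 total=25
k=4 load=t4/4c comp=t3/7c wait=7 total=32
k=5 load=t5/9c comp=t4/8c wait=9 total=41
k=6 load=t6/2c comp=t5/5c wait=5 total=46
k=7 load=t7/9c comp=t6/2c wait=9 total=55
k=8 load=- comp=t7/4c wait=4 total=59

end_cycle[2] = 17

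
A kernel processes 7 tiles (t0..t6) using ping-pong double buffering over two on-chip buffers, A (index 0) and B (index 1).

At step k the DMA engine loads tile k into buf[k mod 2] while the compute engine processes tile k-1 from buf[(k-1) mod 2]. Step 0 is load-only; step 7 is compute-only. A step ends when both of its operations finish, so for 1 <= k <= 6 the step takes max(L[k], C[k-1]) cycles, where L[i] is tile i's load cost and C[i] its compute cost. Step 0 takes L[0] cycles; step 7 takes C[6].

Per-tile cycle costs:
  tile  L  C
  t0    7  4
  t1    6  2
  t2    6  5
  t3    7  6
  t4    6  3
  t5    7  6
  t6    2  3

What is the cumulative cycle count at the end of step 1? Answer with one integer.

  0. 7=7c; end=7; A:t0 B:-
  1. max(6,4)=6c; end=13; A:t0 B:t1
  2. max(6,2)=6c; end=19; A:t2 B:t1
  3. max(7,5)=7c; end=26; A:t2 B:t3
  4. max(6,6)=6c; end=32; A:t4 B:t3
  5. max(7,3)=7c; end=39; A:t4 B:t5
  6. max(2,6)=6c; end=45; A:t6 B:t5
  7. 3=3c; end=48; A:t6 B:t5

end_cycle[1] = 13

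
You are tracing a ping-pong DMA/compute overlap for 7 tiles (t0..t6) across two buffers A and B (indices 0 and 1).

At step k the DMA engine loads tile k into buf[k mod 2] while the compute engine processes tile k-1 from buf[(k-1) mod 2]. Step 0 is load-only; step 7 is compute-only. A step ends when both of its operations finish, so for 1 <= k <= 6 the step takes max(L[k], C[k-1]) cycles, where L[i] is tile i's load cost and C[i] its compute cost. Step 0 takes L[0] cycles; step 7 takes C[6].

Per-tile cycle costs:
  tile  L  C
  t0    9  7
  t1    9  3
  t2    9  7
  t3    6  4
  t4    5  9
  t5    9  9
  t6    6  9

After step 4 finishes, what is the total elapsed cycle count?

step 0: L[0]=9 → dur=9, Σ=9 | A=load:t0 B=idle [load-only]
step 1: L[1]=9 C[0]=7 → dur=9, Σ=18 | A=compute:t0 B=load:t1 [load-bound]
step 2: L[2]=9 C[1]=3 → dur=9, Σ=27 | A=load:t2 B=compute:t1 [load-bound]
step 3: L[3]=6 C[2]=7 → dur=7, Σ=34 | A=compute:t2 B=load:t3 [compute-bound]
step 4: L[4]=5 C[3]=4 → dur=5, Σ=39 | A=load:t4 B=compute:t3 [load-bound]
step 5: L[5]=9 C[4]=9 → dur=9, Σ=48 | A=compute:t4 B=load:t5 [tied]
step 6: L[6]=6 C[5]=9 → dur=9, Σ=57 | A=load:t6 B=compute:t5 [compute-bound]
step 7: C[6]=9 → dur=9, Σ=66 | A=compute:t6 B=idle [compute-only]

end_cycle[4] = 39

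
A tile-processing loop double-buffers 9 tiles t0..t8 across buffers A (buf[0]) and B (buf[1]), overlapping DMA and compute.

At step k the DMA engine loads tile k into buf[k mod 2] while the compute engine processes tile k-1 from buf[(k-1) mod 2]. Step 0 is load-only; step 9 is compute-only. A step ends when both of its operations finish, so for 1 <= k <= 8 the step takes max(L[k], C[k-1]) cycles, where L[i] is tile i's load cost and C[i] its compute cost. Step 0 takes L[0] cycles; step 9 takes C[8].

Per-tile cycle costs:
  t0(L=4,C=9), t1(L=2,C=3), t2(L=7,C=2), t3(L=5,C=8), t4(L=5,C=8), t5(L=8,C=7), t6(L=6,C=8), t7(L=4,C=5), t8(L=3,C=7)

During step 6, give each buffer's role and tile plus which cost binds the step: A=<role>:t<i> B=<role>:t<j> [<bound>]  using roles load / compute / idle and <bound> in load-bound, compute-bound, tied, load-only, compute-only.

k=0 load=t0/4c comp=- wait=4 total=4
k=1 load=t1/2c comp=t0/9c wait=9 total=13
k=2 load=t2/7c comp=t1/3c wait=7 total=20
k=3 load=t3/5c comp=t2/2c wait=5 total=25
k=4 load=t4/5c comp=t3/8c wait=8 total=33
k=5 load=t5/8c comp=t4/8c wait=8 total=41
k=6 load=t6/6c comp=t5/7c wait=7 total=48
k=7 load=t7/4c comp=t6/8c wait=8 total=56
k=8 load=t8/3c comp=t7/5c wait=5 total=61
k=9 load=- comp=t8/7c wait=7 total=68

step 6: A=load:t6 B=compute:t5 [compute-bound]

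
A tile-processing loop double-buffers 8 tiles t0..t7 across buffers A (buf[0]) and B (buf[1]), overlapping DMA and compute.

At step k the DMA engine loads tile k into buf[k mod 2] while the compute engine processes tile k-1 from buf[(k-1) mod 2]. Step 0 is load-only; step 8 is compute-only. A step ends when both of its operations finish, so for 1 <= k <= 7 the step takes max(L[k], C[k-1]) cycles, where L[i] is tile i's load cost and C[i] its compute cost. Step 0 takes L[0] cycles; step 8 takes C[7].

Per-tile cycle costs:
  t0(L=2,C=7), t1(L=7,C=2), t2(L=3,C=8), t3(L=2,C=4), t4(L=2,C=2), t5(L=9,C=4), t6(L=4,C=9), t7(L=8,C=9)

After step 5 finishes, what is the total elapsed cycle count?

end_cycle[5] = 33

  0. 2=2c; end=2; A:t0 B:-
  1. max(7,7)=7c; end=9; A:t0 B:t1
  2. max(3,2)=3c; end=12; A:t2 B:t1
  3. max(2,8)=8c; end=20; A:t2 B:t3
  4. max(2,4)=4c; end=24; A:t4 B:t3
  5. max(9,2)=9c; end=33; A:t4 B:t5
  6. max(4,4)=4c; end=37; A:t6 B:t5
  7. max(8,9)=9c; end=46; A:t6 B:t7
  8. 9=9c; end=55; A:t6 B:t7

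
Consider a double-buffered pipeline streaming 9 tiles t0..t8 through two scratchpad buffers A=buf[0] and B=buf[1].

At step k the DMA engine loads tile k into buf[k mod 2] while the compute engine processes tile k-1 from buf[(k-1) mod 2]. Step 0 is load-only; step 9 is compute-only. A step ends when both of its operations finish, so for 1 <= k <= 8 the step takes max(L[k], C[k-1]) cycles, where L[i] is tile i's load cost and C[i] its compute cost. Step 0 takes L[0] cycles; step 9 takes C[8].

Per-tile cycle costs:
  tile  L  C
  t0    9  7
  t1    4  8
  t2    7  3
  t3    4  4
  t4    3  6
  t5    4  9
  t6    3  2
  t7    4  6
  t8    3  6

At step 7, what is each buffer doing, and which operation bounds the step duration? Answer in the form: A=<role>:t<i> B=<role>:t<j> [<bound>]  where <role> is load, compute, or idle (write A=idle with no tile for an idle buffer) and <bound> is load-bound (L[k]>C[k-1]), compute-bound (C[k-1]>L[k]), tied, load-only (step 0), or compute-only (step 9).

  0. 9=9c; end=9; A:t0 B:-
  1. max(4,7)=7c; end=16; A:t0 B:t1
  2. max(7,8)=8c; end=24; A:t2 B:t1
  3. max(4,3)=4c; end=28; A:t2 B:t3
  4. max(3,4)=4c; end=32; A:t4 B:t3
  5. max(4,6)=6c; end=38; A:t4 B:t5
  6. max(3,9)=9c; end=47; A:t6 B:t5
  7. max(4,2)=4c; end=51; A:t6 B:t7
  8. max(3,6)=6c; end=57; A:t8 B:t7
  9. 6=6c; end=63; A:t8 B:t7

step 7: A=compute:t6 B=load:t7 [load-bound]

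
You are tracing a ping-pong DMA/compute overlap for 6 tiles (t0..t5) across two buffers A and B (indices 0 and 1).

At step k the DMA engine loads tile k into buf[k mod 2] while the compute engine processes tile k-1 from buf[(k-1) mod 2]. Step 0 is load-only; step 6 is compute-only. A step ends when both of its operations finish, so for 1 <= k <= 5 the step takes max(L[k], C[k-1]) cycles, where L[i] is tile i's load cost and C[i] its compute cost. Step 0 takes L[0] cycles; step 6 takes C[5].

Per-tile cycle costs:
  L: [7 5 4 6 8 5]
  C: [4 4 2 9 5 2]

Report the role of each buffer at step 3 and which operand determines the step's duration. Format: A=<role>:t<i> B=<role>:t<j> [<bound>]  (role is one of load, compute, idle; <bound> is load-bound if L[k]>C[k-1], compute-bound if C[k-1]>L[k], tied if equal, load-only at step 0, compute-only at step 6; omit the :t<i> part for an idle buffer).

step 3: A=compute:t2 B=load:t3 [load-bound]

k=0 load=t0/7c comp=- wait=7 total=7
k=1 load=t1/5c comp=t0/4c wait=5 total=12
k=2 load=t2/4c comp=t1/4c wait=4 total=16
k=3 load=t3/6c comp=t2/2c wait=6 total=22
k=4 load=t4/8c comp=t3/9c wait=9 total=31
k=5 load=t5/5c comp=t4/5c wait=5 total=36
k=6 load=- comp=t5/2c wait=2 total=38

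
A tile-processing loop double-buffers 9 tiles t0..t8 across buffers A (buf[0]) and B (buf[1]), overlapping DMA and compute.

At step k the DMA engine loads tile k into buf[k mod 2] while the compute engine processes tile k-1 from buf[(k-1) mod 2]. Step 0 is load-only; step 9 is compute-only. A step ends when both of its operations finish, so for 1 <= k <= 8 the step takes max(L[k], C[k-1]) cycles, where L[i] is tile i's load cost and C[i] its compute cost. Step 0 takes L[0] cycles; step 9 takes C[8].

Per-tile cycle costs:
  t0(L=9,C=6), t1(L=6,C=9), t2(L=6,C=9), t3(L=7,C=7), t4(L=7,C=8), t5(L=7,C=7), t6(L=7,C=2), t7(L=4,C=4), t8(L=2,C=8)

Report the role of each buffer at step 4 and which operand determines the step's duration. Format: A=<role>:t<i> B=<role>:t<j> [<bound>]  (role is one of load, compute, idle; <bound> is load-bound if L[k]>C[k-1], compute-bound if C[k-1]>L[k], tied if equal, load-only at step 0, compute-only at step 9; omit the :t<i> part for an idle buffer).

  0. 9=9c; end=9; A:t0 B:-
  1. max(6,6)=6c; end=15; A:t0 B:t1
  2. max(6,9)=9c; end=24; A:t2 B:t1
  3. max(7,9)=9c; end=33; A:t2 B:t3
  4. max(7,7)=7c; end=40; A:t4 B:t3
  5. max(7,8)=8c; end=48; A:t4 B:t5
  6. max(7,7)=7c; end=55; A:t6 B:t5
  7. max(4,2)=4c; end=59; A:t6 B:t7
  8. max(2,4)=4c; end=63; A:t8 B:t7
  9. 8=8c; end=71; A:t8 B:t7

step 4: A=load:t4 B=compute:t3 [tied]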